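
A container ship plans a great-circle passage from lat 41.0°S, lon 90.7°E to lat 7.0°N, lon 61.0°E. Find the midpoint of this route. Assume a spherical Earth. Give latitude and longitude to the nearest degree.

Convert each endpoint to a unit vector on the sphere (x = cos φ cos λ, y = cos φ sin λ, z = sin φ).
The central angle between the endpoints is δ = arccos(p₁·p₂) ≈ 0.963 rad (55.2°).
Interpolate at f = 1/2 with slerp weights a = sin((1−f)δ)/sin δ ≈ 0.564, b = sin(fδ)/sin δ ≈ 0.564.
p = a·p₁ + b·p₂ ≈ (0.266, 0.916, -0.301); φ = arcsin(p_z) ≈ -17.54°, λ = atan2(p_y, p_x) ≈ 73.78°.

≈ lat 18°S, lon 74°E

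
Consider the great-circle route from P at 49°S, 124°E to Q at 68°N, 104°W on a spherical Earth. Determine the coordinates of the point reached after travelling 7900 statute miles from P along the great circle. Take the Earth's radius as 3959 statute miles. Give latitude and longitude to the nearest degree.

Write both endpoints as unit vectors p₁, p₂ with components (cos φ cos λ, cos φ sin λ, sin φ).
The central angle between the endpoints is δ = arccos(p₁·p₂) ≈ 2.614 rad (149.8°). The total great-circle distance is δ·R ≈ 2.614 × 3959 ≈ 10350 mi, so the target fraction is f = 7900/10350 ≈ 0.763.
Interpolate at f ≈ 0.763 with slerp weights a = sin((1−f)δ)/sin δ ≈ 1.153, b = sin(fδ)/sin δ ≈ 1.811.
p = a·p₁ + b·p₂ ≈ (-0.587, -0.031, 0.809); φ = arcsin(p_z) ≈ 53.99°, λ = atan2(p_y, p_x) ≈ -176.97°.

≈ 54°N, 177°W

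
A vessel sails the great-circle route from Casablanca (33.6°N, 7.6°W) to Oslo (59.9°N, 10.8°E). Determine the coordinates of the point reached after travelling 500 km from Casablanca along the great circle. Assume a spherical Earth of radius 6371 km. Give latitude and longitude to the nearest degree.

Write both endpoints as unit vectors p₁, p₂ with components (cos φ cos λ, cos φ sin λ, sin φ).
The central angle between the endpoints is δ = arccos(p₁·p₂) ≈ 0.505 rad (28.9°). The total great-circle distance is δ·R ≈ 0.505 × 6371 ≈ 3218 km, so the target fraction is f = 500/3218 ≈ 0.155.
Interpolate at f ≈ 0.155 with slerp weights a = sin((1−f)δ)/sin δ ≈ 0.855, b = sin(fδ)/sin δ ≈ 0.162.
p = a·p₁ + b·p₂ ≈ (0.786, -0.079, 0.613); φ = arcsin(p_z) ≈ 37.84°, λ = atan2(p_y, p_x) ≈ -5.74°.

≈ (38°N, 6°W)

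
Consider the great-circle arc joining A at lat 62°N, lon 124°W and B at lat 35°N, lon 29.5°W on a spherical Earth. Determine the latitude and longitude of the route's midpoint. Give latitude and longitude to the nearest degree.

≈ lat 58°N, lon 60°W

Write both endpoints as unit vectors p₁, p₂ with components (cos φ cos λ, cos φ sin λ, sin φ).
The central angle between the endpoints is δ = arccos(p₁·p₂) ≈ 1.074 rad (61.6°).
Interpolate at f = 1/2 with slerp weights a = sin((1−f)δ)/sin δ ≈ 0.582, b = sin(fδ)/sin δ ≈ 0.582.
p = a·p₁ + b·p₂ ≈ (0.262, -0.461, 0.848); φ = arcsin(p_z) ≈ 57.96°, λ = atan2(p_y, p_x) ≈ -60.39°.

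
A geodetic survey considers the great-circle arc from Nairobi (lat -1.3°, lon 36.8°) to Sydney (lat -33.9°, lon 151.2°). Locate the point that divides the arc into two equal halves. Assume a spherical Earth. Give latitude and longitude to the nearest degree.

≈ lat -30°, lon 86°

Write both endpoints as unit vectors p₁, p₂ with components (cos φ cos λ, cos φ sin λ, sin φ).
The central angle between the endpoints is δ = arccos(p₁·p₂) ≈ 1.907 rad (109.3°).
Interpolate at f = 1/2 with slerp weights a = sin((1−f)δ)/sin δ ≈ 0.864, b = sin(fδ)/sin δ ≈ 0.864.
p = a·p₁ + b·p₂ ≈ (0.063, 0.863, -0.501); φ = arcsin(p_z) ≈ -30.10°, λ = atan2(p_y, p_x) ≈ 85.81°.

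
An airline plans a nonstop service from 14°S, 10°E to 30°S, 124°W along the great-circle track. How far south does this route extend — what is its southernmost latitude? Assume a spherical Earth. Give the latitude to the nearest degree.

≈ 47°S

The great circle lies in the plane with unit normal n̂ = (p₁ × p₂)/|p₁ × p₂|.
Here n̂_z ≈ -0.682; the vertex latitude is φ_max = arccos|n̂_z| ≈ 47.0°.
Check via Clairaut: cos φ_max = |cos φ₁| · sin C = cos(14.0°)·sin(135.4°) ≈ 0.682, again giving ≈ 47.0°.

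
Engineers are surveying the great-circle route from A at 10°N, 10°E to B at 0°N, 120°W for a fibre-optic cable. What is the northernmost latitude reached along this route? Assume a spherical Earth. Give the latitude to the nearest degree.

≈ 13°N

The great circle lies in the plane with unit normal n̂ = (p₁ × p₂)/|p₁ × p₂|.
Here n̂_z ≈ -0.975; the vertex latitude is φ_max = arccos|n̂_z| ≈ 13.0°.
Check via Clairaut: cos φ_max = |cos φ₁| · sin C = cos(10.0°)·sin(81.7°) ≈ 0.975, again giving ≈ 13.0°.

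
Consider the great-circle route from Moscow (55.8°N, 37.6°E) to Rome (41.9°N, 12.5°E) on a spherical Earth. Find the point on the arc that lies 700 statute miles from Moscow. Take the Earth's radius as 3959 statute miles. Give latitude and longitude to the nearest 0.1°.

From cos δ = sin φ₁ sin φ₂ + cos φ₁ cos φ₂ cos Δλ, the central angle is δ ≈ 0.373 rad (21.4°). The total great-circle distance is δ·R ≈ 0.373 × 3959 ≈ 1477 mi, so the target fraction is f = 700/1477 ≈ 0.474.
Interpolate at f ≈ 0.474 with slerp weights a = sin((1−f)δ)/sin δ ≈ 0.535, b = sin(fδ)/sin δ ≈ 0.483.
p = a·p₁ + b·p₂ ≈ (0.589, 0.261, 0.765); φ = arcsin(p_z) ≈ 49.89°, λ = atan2(p_y, p_x) ≈ 23.92°.

≈ 49.9°N, 23.9°E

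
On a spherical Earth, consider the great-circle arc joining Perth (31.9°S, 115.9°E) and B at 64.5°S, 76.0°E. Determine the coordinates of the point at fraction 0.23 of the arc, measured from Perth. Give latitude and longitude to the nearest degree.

≈ 40°S, 111°E

The haversine formula gives a central angle δ ≈ 0.712 rad (40.8°) between the endpoints.
Interpolate at f = 0.23 with slerp weights a = sin((1−f)δ)/sin δ ≈ 0.798, b = sin(fδ)/sin δ ≈ 0.250.
p = a·p₁ + b·p₂ ≈ (-0.270, 0.713, -0.647); φ = arcsin(p_z) ≈ -40.29°, λ = atan2(p_y, p_x) ≈ 110.72°.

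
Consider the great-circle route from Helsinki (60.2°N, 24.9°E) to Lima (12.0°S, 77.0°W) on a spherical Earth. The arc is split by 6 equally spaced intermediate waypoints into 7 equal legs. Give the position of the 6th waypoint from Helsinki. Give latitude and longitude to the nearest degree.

Write both endpoints as unit vectors p₁, p₂ with components (cos φ cos λ, cos φ sin λ, sin φ).
The central angle between the endpoints is δ = arccos(p₁·p₂) ≈ 1.855 rad (106.3°).
Interpolate at f = 6/7 with slerp weights a = sin((1−f)δ)/sin δ ≈ 0.273, b = sin(fδ)/sin δ ≈ 1.042.
p = a·p₁ + b·p₂ ≈ (0.352, -0.936, 0.020); φ = arcsin(p_z) ≈ 1.16°, λ = atan2(p_y, p_x) ≈ -69.37°.

≈ 1°N, 69°W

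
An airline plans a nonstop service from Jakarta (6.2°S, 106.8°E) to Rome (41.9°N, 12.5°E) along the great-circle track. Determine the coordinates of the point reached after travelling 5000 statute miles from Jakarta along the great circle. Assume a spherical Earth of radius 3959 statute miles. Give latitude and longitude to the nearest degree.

The haversine formula gives a central angle δ ≈ 1.699 rad (97.3°) between the endpoints. The total great-circle distance is δ·R ≈ 1.699 × 3959 ≈ 6725 mi, so the target fraction is f = 5000/6725 ≈ 0.743.
Interpolate at f ≈ 0.743 with slerp weights a = sin((1−f)δ)/sin δ ≈ 0.426, b = sin(fδ)/sin δ ≈ 0.961.
p = a·p₁ + b·p₂ ≈ (0.576, 0.560, 0.596); φ = arcsin(p_z) ≈ 36.56°, λ = atan2(p_y, p_x) ≈ 44.19°.

≈ 37°N, 44°E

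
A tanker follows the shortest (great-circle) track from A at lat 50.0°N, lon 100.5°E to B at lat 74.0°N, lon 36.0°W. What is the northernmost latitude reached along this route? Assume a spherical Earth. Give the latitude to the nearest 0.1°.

The great circle lies in the plane with unit normal n̂ = (p₁ × p₂)/|p₁ × p₂|.
Here n̂_z ≈ -0.154; the vertex latitude is φ_max = arccos|n̂_z| ≈ 81.2°.

≈ 81.2°N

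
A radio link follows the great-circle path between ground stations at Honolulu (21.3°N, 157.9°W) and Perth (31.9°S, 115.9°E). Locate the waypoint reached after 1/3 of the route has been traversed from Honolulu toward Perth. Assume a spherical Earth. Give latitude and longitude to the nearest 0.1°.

From cos δ = sin φ₁ sin φ₂ + cos φ₁ cos φ₂ cos Δλ, the central angle is δ ≈ 1.711 rad (98.0°).
Interpolate at f = 1/3 with slerp weights a = sin((1−f)δ)/sin δ ≈ 0.918, b = sin(fδ)/sin δ ≈ 0.545.
p = a·p₁ + b·p₂ ≈ (-0.994, 0.095, 0.045); φ = arcsin(p_z) ≈ 2.60°, λ = atan2(p_y, p_x) ≈ 174.56°.

≈ 2.6°N, 174.6°E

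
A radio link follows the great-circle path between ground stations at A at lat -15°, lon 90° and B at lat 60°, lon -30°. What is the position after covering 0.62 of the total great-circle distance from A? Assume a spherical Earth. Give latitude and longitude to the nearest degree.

Convert each endpoint to a unit vector on the sphere (x = cos φ cos λ, y = cos φ sin λ, z = sin φ).
The central angle between the endpoints is δ = arccos(p₁·p₂) ≈ 2.055 rad (117.8°).
Interpolate at f = 0.62 with slerp weights a = sin((1−f)δ)/sin δ ≈ 0.795, b = sin(fδ)/sin δ ≈ 1.081.
p = a·p₁ + b·p₂ ≈ (0.468, 0.498, 0.730); φ = arcsin(p_z) ≈ 46.88°, λ = atan2(p_y, p_x) ≈ 46.79°.

≈ lat 47°, lon 47°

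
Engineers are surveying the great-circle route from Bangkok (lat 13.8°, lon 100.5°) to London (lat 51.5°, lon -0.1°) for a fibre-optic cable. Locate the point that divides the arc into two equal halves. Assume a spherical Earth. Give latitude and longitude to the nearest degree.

Write both endpoints as unit vectors p₁, p₂ with components (cos φ cos λ, cos φ sin λ, sin φ).
The central angle between the endpoints is δ = arccos(p₁·p₂) ≈ 1.495 rad (85.7°).
Interpolate at f = 1/2 with slerp weights a = sin((1−f)δ)/sin δ ≈ 0.682, b = sin(fδ)/sin δ ≈ 0.682.
p = a·p₁ + b·p₂ ≈ (0.304, 0.650, 0.696); φ = arcsin(p_z) ≈ 44.13°, λ = atan2(p_y, p_x) ≈ 64.96°.

≈ lat 44°, lon 65°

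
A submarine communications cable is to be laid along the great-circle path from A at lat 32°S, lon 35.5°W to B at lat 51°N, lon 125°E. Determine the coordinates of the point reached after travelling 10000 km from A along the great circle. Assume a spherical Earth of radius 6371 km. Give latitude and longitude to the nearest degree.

The haversine formula gives a central angle δ ≈ 2.726 rad (156.2°) between the endpoints. The total great-circle distance is δ·R ≈ 2.726 × 6371 ≈ 17368 km, so the target fraction is f = 10000/17368 ≈ 0.576.
Interpolate at f ≈ 0.576 with slerp weights a = sin((1−f)δ)/sin δ ≈ 2.268, b = sin(fδ)/sin δ ≈ 2.477.
p = a·p₁ + b·p₂ ≈ (0.671, 0.160, 0.724); φ = arcsin(p_z) ≈ 46.35°, λ = atan2(p_y, p_x) ≈ 13.43°.

≈ lat 46°N, lon 13°E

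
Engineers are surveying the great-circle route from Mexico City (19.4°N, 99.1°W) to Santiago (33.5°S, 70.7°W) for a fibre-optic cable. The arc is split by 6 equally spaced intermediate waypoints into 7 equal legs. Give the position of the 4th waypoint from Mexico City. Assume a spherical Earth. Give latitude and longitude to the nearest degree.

From cos δ = sin φ₁ sin φ₂ + cos φ₁ cos φ₂ cos Δλ, the central angle is δ ≈ 1.037 rad (59.4°).
Interpolate at f = 4/7 with slerp weights a = sin((1−f)δ)/sin δ ≈ 0.499, b = sin(fδ)/sin δ ≈ 0.649.
p = a·p₁ + b·p₂ ≈ (0.104, -0.976, -0.192); φ = arcsin(p_z) ≈ -11.08°, λ = atan2(p_y, p_x) ≈ -83.90°.

≈ 11°S, 84°W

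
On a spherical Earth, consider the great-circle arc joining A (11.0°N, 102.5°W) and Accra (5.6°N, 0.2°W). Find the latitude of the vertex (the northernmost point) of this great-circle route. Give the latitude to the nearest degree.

The great circle lies in the plane with unit normal n̂ = (p₁ × p₂)/|p₁ × p₂|.
Here n̂_z ≈ +0.972; the vertex latitude is φ_max = arccos|n̂_z| ≈ 13.6°.
Check via Clairaut: cos φ_max = |cos φ₁| · sin C = cos(11.0°)·sin(82.0°) ≈ 0.972, again giving ≈ 13.6°.

≈ 14°N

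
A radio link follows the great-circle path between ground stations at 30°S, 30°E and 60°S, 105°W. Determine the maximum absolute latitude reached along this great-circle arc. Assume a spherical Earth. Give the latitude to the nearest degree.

The great circle lies in the plane with unit normal n̂ = (p₁ × p₂)/|p₁ × p₂|.
Here n̂_z ≈ -0.309; the vertex latitude is φ_max = arccos|n̂_z| ≈ 72.0°.
Check via Clairaut: cos φ_max = |cos φ₁| · sin C = cos(30.0°)·sin(159.1°) ≈ 0.309, again giving ≈ 72.0°.

≈ 72°S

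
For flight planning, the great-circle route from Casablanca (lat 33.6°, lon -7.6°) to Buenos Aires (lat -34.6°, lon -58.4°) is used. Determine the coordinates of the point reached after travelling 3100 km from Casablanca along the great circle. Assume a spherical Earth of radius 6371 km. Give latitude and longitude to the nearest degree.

≈ lat 11°, lon -25°

Convert each endpoint to a unit vector on the sphere (x = cos φ cos λ, y = cos φ sin λ, z = sin φ).
The central angle between the endpoints is δ = arccos(p₁·p₂) ≈ 1.451 rad (83.2°). The total great-circle distance is δ·R ≈ 1.451 × 6371 ≈ 9247 km, so the target fraction is f = 3100/9247 ≈ 0.335.
Interpolate at f ≈ 0.335 with slerp weights a = sin((1−f)δ)/sin δ ≈ 0.828, b = sin(fδ)/sin δ ≈ 0.471.
p = a·p₁ + b·p₂ ≈ (0.887, -0.421, 0.191); φ = arcsin(p_z) ≈ 10.99°, λ = atan2(p_y, p_x) ≈ -25.42°.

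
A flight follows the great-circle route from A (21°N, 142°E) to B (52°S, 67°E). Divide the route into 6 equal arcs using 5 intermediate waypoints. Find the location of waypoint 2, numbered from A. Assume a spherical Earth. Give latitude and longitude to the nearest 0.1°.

Convert each endpoint to a unit vector on the sphere (x = cos φ cos λ, y = cos φ sin λ, z = sin φ).
The central angle between the endpoints is δ = arccos(p₁·p₂) ≈ 1.705 rad (97.7°).
Interpolate at f = 2/6 with slerp weights a = sin((1−f)δ)/sin δ ≈ 0.915, b = sin(fδ)/sin δ ≈ 0.543.
p = a·p₁ + b·p₂ ≈ (-0.543, 0.834, -0.100); φ = arcsin(p_z) ≈ -5.73°, λ = atan2(p_y, p_x) ≈ 123.06°.

≈ (5.7°S, 123.1°E)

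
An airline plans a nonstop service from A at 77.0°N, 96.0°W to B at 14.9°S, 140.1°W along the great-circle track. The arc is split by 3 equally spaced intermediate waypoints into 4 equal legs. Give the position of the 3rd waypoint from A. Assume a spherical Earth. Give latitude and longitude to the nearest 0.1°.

≈ 8.7°N, 136.4°W

From cos δ = sin φ₁ sin φ₂ + cos φ₁ cos φ₂ cos Δλ, the central angle is δ ≈ 1.665 rad (95.4°).
Interpolate at f = 3/4 with slerp weights a = sin((1−f)δ)/sin δ ≈ 0.406, b = sin(fδ)/sin δ ≈ 0.953.
p = a·p₁ + b·p₂ ≈ (-0.716, -0.682, 0.151); φ = arcsin(p_z) ≈ 8.67°, λ = atan2(p_y, p_x) ≈ -136.41°.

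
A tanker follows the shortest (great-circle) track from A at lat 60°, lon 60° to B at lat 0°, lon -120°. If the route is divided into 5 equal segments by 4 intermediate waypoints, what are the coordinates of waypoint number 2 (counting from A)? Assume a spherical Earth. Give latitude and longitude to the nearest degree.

Write both endpoints as unit vectors p₁, p₂ with components (cos φ cos λ, cos φ sin λ, sin φ).
The central angle between the endpoints is δ = arccos(p₁·p₂) ≈ 2.094 rad (120.0°).
Interpolate at f = 2/5 with slerp weights a = sin((1−f)δ)/sin δ ≈ 1.098, b = sin(fδ)/sin δ ≈ 0.858.
p = a·p₁ + b·p₂ ≈ (-0.155, -0.268, 0.951); φ = arcsin(p_z) ≈ 72.00°, λ = atan2(p_y, p_x) ≈ -120.00°.

≈ lat 72°, lon -120°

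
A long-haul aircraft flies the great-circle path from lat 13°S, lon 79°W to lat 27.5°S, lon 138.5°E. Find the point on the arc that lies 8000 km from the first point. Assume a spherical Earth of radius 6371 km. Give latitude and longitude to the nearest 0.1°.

Convert each endpoint to a unit vector on the sphere (x = cos φ cos λ, y = cos φ sin λ, z = sin φ).
The central angle between the endpoints is δ = arccos(p₁·p₂) ≈ 2.192 rad (125.6°). The total great-circle distance is δ·R ≈ 2.192 × 6371 ≈ 13964 km, so the target fraction is f = 8000/13964 ≈ 0.573.
Interpolate at f ≈ 0.573 with slerp weights a = sin((1−f)δ)/sin δ ≈ 0.990, b = sin(fδ)/sin δ ≈ 1.169.
p = a·p₁ + b·p₂ ≈ (-0.593, -0.260, -0.762); φ = arcsin(p_z) ≈ -49.68°, λ = atan2(p_y, p_x) ≈ -156.32°.

≈ lat 49.7°S, lon 156.3°W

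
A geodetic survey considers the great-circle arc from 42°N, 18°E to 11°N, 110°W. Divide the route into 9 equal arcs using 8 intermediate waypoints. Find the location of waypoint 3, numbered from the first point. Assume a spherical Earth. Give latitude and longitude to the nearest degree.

From cos δ = sin φ₁ sin φ₂ + cos φ₁ cos φ₂ cos Δλ, the central angle is δ ≈ 1.898 rad (108.8°).
Interpolate at f = 3/9 with slerp weights a = sin((1−f)δ)/sin δ ≈ 1.007, b = sin(fδ)/sin δ ≈ 0.624.
p = a·p₁ + b·p₂ ≈ (0.502, -0.345, 0.793); φ = arcsin(p_z) ≈ 52.47°, λ = atan2(p_y, p_x) ≈ -34.47°.

≈ 52°N, 34°W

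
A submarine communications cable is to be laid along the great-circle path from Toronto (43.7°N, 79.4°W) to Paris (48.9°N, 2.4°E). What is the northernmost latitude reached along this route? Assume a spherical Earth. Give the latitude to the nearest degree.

The great circle lies in the plane with unit normal n̂ = (p₁ × p₂)/|p₁ × p₂|.
Here n̂_z ≈ +0.582; the vertex latitude is φ_max = arccos|n̂_z| ≈ 54.4°.

≈ 54°N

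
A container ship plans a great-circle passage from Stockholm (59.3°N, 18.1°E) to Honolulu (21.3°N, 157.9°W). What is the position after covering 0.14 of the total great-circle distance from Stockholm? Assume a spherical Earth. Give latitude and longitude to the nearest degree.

≈ 73°N, 15°E

The haversine formula gives a central angle δ ≈ 1.734 rad (99.3°) between the endpoints.
Interpolate at f = 0.14 with slerp weights a = sin((1−f)δ)/sin δ ≈ 1.010, b = sin(fδ)/sin δ ≈ 0.244.
p = a·p₁ + b·p₂ ≈ (0.280, 0.075, 0.957); φ = arcsin(p_z) ≈ 73.15°, λ = atan2(p_y, p_x) ≈ 14.97°.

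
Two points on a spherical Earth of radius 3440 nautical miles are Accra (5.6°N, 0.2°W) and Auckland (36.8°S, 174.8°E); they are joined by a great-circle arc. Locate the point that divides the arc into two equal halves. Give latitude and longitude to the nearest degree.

≈ 67°S, 19°E

Write both endpoints as unit vectors p₁, p₂ with components (cos φ cos λ, cos φ sin λ, sin φ).
The central angle between the endpoints is δ = arccos(p₁·p₂) ≈ 2.591 rad (148.5°).
Interpolate at f = 1/2 with slerp weights a = sin((1−f)δ)/sin δ ≈ 1.840, b = sin(fδ)/sin δ ≈ 1.840.
p = a·p₁ + b·p₂ ≈ (0.364, 0.127, -0.923); φ = arcsin(p_z) ≈ -67.32°, λ = atan2(p_y, p_x) ≈ 19.26°.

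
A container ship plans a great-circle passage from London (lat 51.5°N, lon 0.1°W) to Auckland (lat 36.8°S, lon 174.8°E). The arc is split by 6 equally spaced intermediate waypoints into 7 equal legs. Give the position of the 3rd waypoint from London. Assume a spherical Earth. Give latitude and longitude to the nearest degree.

≈ lat 56°N, lon 153°E

The haversine formula gives a central angle δ ≈ 2.877 rad (164.9°) between the endpoints.
Interpolate at f = 3/7 with slerp weights a = sin((1−f)δ)/sin δ ≈ 3.819, b = sin(fδ)/sin δ ≈ 3.613.
p = a·p₁ + b·p₂ ≈ (-0.504, 0.258, 0.824); φ = arcsin(p_z) ≈ 55.53°, λ = atan2(p_y, p_x) ≈ 152.88°.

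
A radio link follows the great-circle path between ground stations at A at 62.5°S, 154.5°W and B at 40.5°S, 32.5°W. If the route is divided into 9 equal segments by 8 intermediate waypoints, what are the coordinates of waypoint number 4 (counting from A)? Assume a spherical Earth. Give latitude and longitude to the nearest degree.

≈ 69°S, 78°W

Write both endpoints as unit vectors p₁, p₂ with components (cos φ cos λ, cos φ sin λ, sin φ).
The central angle between the endpoints is δ = arccos(p₁·p₂) ≈ 1.170 rad (67.0°).
Interpolate at f = 4/9 with slerp weights a = sin((1−f)δ)/sin δ ≈ 0.657, b = sin(fδ)/sin δ ≈ 0.540.
p = a·p₁ + b·p₂ ≈ (0.072, -0.351, -0.934); φ = arcsin(p_z) ≈ -68.99°, λ = atan2(p_y, p_x) ≈ -78.39°.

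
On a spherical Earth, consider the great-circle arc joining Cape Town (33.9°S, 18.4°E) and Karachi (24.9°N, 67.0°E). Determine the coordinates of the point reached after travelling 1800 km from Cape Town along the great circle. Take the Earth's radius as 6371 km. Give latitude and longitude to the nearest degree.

Convert each endpoint to a unit vector on the sphere (x = cos φ cos λ, y = cos φ sin λ, z = sin φ).
The central angle between the endpoints is δ = arccos(p₁·p₂) ≈ 1.305 rad (74.7°). The total great-circle distance is δ·R ≈ 1.305 × 6371 ≈ 8312 km, so the target fraction is f = 1800/8312 ≈ 0.217.
Interpolate at f ≈ 0.217 with slerp weights a = sin((1−f)δ)/sin δ ≈ 0.884, b = sin(fδ)/sin δ ≈ 0.289.
p = a·p₁ + b·p₂ ≈ (0.799, 0.473, -0.372); φ = arcsin(p_z) ≈ -21.81°, λ = atan2(p_y, p_x) ≈ 30.63°.

≈ (22°S, 31°E)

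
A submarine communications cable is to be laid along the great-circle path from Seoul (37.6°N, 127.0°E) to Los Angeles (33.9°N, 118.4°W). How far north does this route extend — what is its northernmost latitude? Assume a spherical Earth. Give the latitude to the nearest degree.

The great circle lies in the plane with unit normal n̂ = (p₁ × p₂)/|p₁ × p₂|.
Here n̂_z ≈ +0.599; the vertex latitude is φ_max = arccos|n̂_z| ≈ 53.2°.
Check via Clairaut: cos φ_max = |cos φ₁| · sin C = cos(37.6°)·sin(49.1°) ≈ 0.599, again giving ≈ 53.2°.

≈ 53°N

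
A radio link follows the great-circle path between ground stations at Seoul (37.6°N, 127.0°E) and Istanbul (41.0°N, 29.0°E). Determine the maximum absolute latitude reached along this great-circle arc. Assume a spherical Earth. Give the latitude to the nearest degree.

The great circle lies in the plane with unit normal n̂ = (p₁ × p₂)/|p₁ × p₂|.
Here n̂_z ≈ -0.624; the vertex latitude is φ_max = arccos|n̂_z| ≈ 51.4°.
Check via Clairaut: cos φ_max = |cos φ₁| · sin C = cos(37.6°)·sin(52.0°) ≈ 0.624, again giving ≈ 51.4°.

≈ 51°N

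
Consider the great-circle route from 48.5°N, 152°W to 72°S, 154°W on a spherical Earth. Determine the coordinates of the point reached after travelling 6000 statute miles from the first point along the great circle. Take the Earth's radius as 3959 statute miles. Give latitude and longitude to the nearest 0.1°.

Convert each endpoint to a unit vector on the sphere (x = cos φ cos λ, y = cos φ sin λ, z = sin φ).
The central angle between the endpoints is δ = arccos(p₁·p₂) ≈ 2.103 rad (120.5°). The total great-circle distance is δ·R ≈ 2.103 × 3959 ≈ 8327 mi, so the target fraction is f = 6000/8327 ≈ 0.721.
Interpolate at f ≈ 0.721 with slerp weights a = sin((1−f)δ)/sin δ ≈ 0.644, b = sin(fδ)/sin δ ≈ 1.159.
p = a·p₁ + b·p₂ ≈ (-0.698, -0.357, -0.620); φ = arcsin(p_z) ≈ -38.33°, λ = atan2(p_y, p_x) ≈ -152.91°.

≈ 38.3°S, 152.9°W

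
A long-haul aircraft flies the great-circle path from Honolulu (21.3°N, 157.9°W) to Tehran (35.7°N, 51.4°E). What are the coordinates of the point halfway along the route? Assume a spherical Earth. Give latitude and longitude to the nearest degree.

≈ (64°N, 141°E)

Convert each endpoint to a unit vector on the sphere (x = cos φ cos λ, y = cos φ sin λ, z = sin φ).
The central angle between the endpoints is δ = arccos(p₁·p₂) ≈ 2.035 rad (116.6°).
Interpolate at f = 1/2 with slerp weights a = sin((1−f)δ)/sin δ ≈ 0.952, b = sin(fδ)/sin δ ≈ 0.952.
p = a·p₁ + b·p₂ ≈ (-0.339, 0.270, 0.901); φ = arcsin(p_z) ≈ 64.29°, λ = atan2(p_y, p_x) ≈ 141.45°.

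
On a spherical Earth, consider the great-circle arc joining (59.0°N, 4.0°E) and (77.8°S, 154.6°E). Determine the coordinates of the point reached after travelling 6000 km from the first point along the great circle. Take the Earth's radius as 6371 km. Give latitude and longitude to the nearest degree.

≈ (6°N, 18°E)

Write both endpoints as unit vectors p₁, p₂ with components (cos φ cos λ, cos φ sin λ, sin φ).
The central angle between the endpoints is δ = arccos(p₁·p₂) ≈ 2.772 rad (158.8°). The total great-circle distance is δ·R ≈ 2.772 × 6371 ≈ 17663 km, so the target fraction is f = 6000/17663 ≈ 0.340.
Interpolate at f ≈ 0.340 with slerp weights a = sin((1−f)δ)/sin δ ≈ 2.678, b = sin(fδ)/sin δ ≈ 2.241.
p = a·p₁ + b·p₂ ≈ (0.948, 0.299, 0.105); φ = arcsin(p_z) ≈ 6.05°, λ = atan2(p_y, p_x) ≈ 17.52°.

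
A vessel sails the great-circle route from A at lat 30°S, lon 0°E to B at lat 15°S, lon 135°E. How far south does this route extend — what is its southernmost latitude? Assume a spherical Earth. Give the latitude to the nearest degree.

≈ 48°S

The great circle lies in the plane with unit normal n̂ = (p₁ × p₂)/|p₁ × p₂|.
Here n̂_z ≈ +0.667; the vertex latitude is φ_max = arccos|n̂_z| ≈ 48.2°.
Check via Clairaut: cos φ_max = |cos φ₁| · sin C = cos(30.0°)·sin(129.6°) ≈ 0.667, again giving ≈ 48.2°.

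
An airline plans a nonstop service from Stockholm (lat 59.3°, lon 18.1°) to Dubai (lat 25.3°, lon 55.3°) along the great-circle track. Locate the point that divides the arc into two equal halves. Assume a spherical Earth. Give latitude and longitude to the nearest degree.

Write both endpoints as unit vectors p₁, p₂ with components (cos φ cos λ, cos φ sin λ, sin φ).
The central angle between the endpoints is δ = arccos(p₁·p₂) ≈ 0.745 rad (42.7°).
Interpolate at f = 1/2 with slerp weights a = sin((1−f)δ)/sin δ ≈ 0.537, b = sin(fδ)/sin δ ≈ 0.537.
p = a·p₁ + b·p₂ ≈ (0.537, 0.484, 0.691); φ = arcsin(p_z) ≈ 43.71°, λ = atan2(p_y, p_x) ≈ 42.05°.

≈ lat 44°, lon 42°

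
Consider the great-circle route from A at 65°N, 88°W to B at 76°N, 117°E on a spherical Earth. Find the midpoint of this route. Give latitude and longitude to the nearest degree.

≈ 83°N, 115°W

Convert each endpoint to a unit vector on the sphere (x = cos φ cos λ, y = cos φ sin λ, z = sin φ).
The central angle between the endpoints is δ = arccos(p₁·p₂) ≈ 0.665 rad (38.1°).
Interpolate at f = 1/2 with slerp weights a = sin((1−f)δ)/sin δ ≈ 0.529, b = sin(fδ)/sin δ ≈ 0.529.
p = a·p₁ + b·p₂ ≈ (-0.050, -0.109, 0.993); φ = arcsin(p_z) ≈ 83.08°, λ = atan2(p_y, p_x) ≈ -114.69°.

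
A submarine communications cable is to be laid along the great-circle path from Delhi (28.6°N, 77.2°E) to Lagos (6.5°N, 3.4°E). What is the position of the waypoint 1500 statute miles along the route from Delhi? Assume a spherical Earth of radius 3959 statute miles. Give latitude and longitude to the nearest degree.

Write both endpoints as unit vectors p₁, p₂ with components (cos φ cos λ, cos φ sin λ, sin φ).
The central angle between the endpoints is δ = arccos(p₁·p₂) ≈ 1.269 rad (72.7°). The total great-circle distance is δ·R ≈ 1.269 × 3959 ≈ 5023 mi, so the target fraction is f = 1500/5023 ≈ 0.299.
Interpolate at f ≈ 0.299 with slerp weights a = sin((1−f)δ)/sin δ ≈ 0.814, b = sin(fδ)/sin δ ≈ 0.387.
p = a·p₁ + b·p₂ ≈ (0.543, 0.720, 0.433); φ = arcsin(p_z) ≈ 25.68°, λ = atan2(p_y, p_x) ≈ 52.98°.

≈ 26°N, 53°E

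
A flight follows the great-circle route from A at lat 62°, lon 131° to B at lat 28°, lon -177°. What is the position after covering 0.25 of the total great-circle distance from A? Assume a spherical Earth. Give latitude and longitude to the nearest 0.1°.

≈ lat 56.1°, lon 151.4°

The haversine formula gives a central angle δ ≈ 0.837 rad (48.0°) between the endpoints.
Interpolate at f = 0.25 with slerp weights a = sin((1−f)δ)/sin δ ≈ 0.791, b = sin(fδ)/sin δ ≈ 0.280.
p = a·p₁ + b·p₂ ≈ (-0.490, 0.267, 0.830); φ = arcsin(p_z) ≈ 56.06°, λ = atan2(p_y, p_x) ≈ 151.40°.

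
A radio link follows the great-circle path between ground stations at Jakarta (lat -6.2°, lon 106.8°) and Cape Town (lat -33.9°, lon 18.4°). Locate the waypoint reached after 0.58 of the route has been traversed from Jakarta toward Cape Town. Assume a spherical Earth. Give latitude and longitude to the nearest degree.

Convert each endpoint to a unit vector on the sphere (x = cos φ cos λ, y = cos φ sin λ, z = sin φ).
The central angle between the endpoints is δ = arccos(p₁·p₂) ≈ 1.487 rad (85.2°).
Interpolate at f = 0.58 with slerp weights a = sin((1−f)δ)/sin δ ≈ 0.587, b = sin(fδ)/sin δ ≈ 0.762.
p = a·p₁ + b·p₂ ≈ (0.432, 0.758, -0.489); φ = arcsin(p_z) ≈ -29.24°, λ = atan2(p_y, p_x) ≈ 60.35°.

≈ lat -29°, lon 60°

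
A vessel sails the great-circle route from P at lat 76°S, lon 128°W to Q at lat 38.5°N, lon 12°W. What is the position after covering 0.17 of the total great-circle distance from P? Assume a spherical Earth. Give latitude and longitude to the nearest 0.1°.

≈ lat 66.7°S, lon 57.1°W

Write both endpoints as unit vectors p₁, p₂ with components (cos φ cos λ, cos φ sin λ, sin φ).
The central angle between the endpoints is δ = arccos(p₁·p₂) ≈ 2.328 rad (133.4°).
Interpolate at f = 0.17 with slerp weights a = sin((1−f)δ)/sin δ ≈ 1.287, b = sin(fδ)/sin δ ≈ 0.531.
p = a·p₁ + b·p₂ ≈ (0.214, -0.332, -0.919); φ = arcsin(p_z) ≈ -66.73°, λ = atan2(p_y, p_x) ≈ -57.12°.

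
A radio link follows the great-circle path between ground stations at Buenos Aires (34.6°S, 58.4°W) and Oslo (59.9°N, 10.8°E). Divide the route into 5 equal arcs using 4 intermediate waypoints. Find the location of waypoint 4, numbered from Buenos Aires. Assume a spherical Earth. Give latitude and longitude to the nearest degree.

≈ (44°N, 14°W)

From cos δ = sin φ₁ sin φ₂ + cos φ₁ cos φ₂ cos Δλ, the central angle is δ ≈ 1.923 rad (110.2°).
Interpolate at f = 4/5 with slerp weights a = sin((1−f)δ)/sin δ ≈ 0.400, b = sin(fδ)/sin δ ≈ 1.065.
p = a·p₁ + b·p₂ ≈ (0.697, -0.180, 0.694); φ = arcsin(p_z) ≈ 43.96°, λ = atan2(p_y, p_x) ≈ -14.49°.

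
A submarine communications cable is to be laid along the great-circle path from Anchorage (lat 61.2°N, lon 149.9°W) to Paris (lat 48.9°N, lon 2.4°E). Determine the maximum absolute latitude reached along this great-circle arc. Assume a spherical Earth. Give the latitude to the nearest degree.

The great circle lies in the plane with unit normal n̂ = (p₁ × p₂)/|p₁ × p₂|.
Here n̂_z ≈ +0.159; the vertex latitude is φ_max = arccos|n̂_z| ≈ 80.8°.

≈ 81°N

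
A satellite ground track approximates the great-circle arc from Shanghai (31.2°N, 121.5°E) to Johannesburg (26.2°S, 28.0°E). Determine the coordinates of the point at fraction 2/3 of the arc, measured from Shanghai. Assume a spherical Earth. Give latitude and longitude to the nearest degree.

≈ 7°S, 59°E

Convert each endpoint to a unit vector on the sphere (x = cos φ cos λ, y = cos φ sin λ, z = sin φ).
The central angle between the endpoints is δ = arccos(p₁·p₂) ≈ 1.850 rad (106.0°).
Interpolate at f = 2/3 with slerp weights a = sin((1−f)δ)/sin δ ≈ 0.602, b = sin(fδ)/sin δ ≈ 0.982.
p = a·p₁ + b·p₂ ≈ (0.509, 0.852, -0.122); φ = arcsin(p_z) ≈ -6.99°, λ = atan2(p_y, p_x) ≈ 59.16°.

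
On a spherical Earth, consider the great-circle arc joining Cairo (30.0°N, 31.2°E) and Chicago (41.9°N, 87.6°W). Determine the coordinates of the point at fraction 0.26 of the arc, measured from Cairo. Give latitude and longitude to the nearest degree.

≈ (46°N, 10°E)

Convert each endpoint to a unit vector on the sphere (x = cos φ cos λ, y = cos φ sin λ, z = sin φ).
The central angle between the endpoints is δ = arccos(p₁·p₂) ≈ 1.547 rad (88.7°).
Interpolate at f = 0.26 with slerp weights a = sin((1−f)δ)/sin δ ≈ 0.911, b = sin(fδ)/sin δ ≈ 0.392.
p = a·p₁ + b·p₂ ≈ (0.687, 0.117, 0.717); φ = arcsin(p_z) ≈ 45.81°, λ = atan2(p_y, p_x) ≈ 9.70°.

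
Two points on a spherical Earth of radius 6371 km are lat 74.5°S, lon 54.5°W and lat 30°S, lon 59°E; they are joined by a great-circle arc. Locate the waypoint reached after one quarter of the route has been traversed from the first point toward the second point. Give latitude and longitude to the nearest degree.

≈ lat 74°S, lon 11°E

From cos δ = sin φ₁ sin φ₂ + cos φ₁ cos φ₂ cos Δλ, the central angle is δ ≈ 1.171 rad (67.1°).
Interpolate at f = 1/4 with slerp weights a = sin((1−f)δ)/sin δ ≈ 0.835, b = sin(fδ)/sin δ ≈ 0.313.
p = a·p₁ + b·p₂ ≈ (0.269, 0.051, -0.962); φ = arcsin(p_z) ≈ -74.09°, λ = atan2(p_y, p_x) ≈ 10.67°.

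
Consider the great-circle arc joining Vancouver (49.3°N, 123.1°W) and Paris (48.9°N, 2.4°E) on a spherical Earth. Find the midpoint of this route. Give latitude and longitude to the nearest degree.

From cos δ = sin φ₁ sin φ₂ + cos φ₁ cos φ₂ cos Δλ, the central angle is δ ≈ 1.243 rad (71.2°).
Interpolate at f = 1/2 with slerp weights a = sin((1−f)δ)/sin δ ≈ 0.615, b = sin(fδ)/sin δ ≈ 0.615.
p = a·p₁ + b·p₂ ≈ (0.185, -0.319, 0.930); φ = arcsin(p_z) ≈ 68.36°, λ = atan2(p_y, p_x) ≈ -59.90°.

≈ 68°N, 60°W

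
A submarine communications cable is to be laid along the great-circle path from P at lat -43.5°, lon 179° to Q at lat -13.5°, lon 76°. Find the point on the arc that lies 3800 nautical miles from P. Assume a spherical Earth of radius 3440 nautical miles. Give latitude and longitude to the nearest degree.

Convert each endpoint to a unit vector on the sphere (x = cos φ cos λ, y = cos φ sin λ, z = sin φ).
The central angle between the endpoints is δ = arccos(p₁·p₂) ≈ 1.569 rad (89.9°). The total great-circle distance is δ·R ≈ 1.569 × 3440 ≈ 5397 nmi, so the target fraction is f = 3800/5397 ≈ 0.704.
Interpolate at f ≈ 0.704 with slerp weights a = sin((1−f)δ)/sin δ ≈ 0.448, b = sin(fδ)/sin δ ≈ 0.893.
p = a·p₁ + b·p₂ ≈ (-0.115, 0.848, -0.517); φ = arcsin(p_z) ≈ -31.11°, λ = atan2(p_y, p_x) ≈ 97.69°.

≈ lat -31°, lon 98°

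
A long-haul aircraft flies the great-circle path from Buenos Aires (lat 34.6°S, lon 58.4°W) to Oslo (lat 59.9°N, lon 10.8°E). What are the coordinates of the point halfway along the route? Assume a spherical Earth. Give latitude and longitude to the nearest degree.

≈ lat 15°N, lon 33°W

Write both endpoints as unit vectors p₁, p₂ with components (cos φ cos λ, cos φ sin λ, sin φ).
The central angle between the endpoints is δ = arccos(p₁·p₂) ≈ 1.923 rad (110.2°).
Interpolate at f = 1/2 with slerp weights a = sin((1−f)δ)/sin δ ≈ 0.873, b = sin(fδ)/sin δ ≈ 0.873.
p = a·p₁ + b·p₂ ≈ (0.807, -0.530, 0.260); φ = arcsin(p_z) ≈ 15.05°, λ = atan2(p_y, p_x) ≈ -33.31°.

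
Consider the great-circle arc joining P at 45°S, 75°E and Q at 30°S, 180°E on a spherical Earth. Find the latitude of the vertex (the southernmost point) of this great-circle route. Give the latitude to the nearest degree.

The great circle lies in the plane with unit normal n̂ = (p₁ × p₂)/|p₁ × p₂|.
Here n̂_z ≈ +0.603; the vertex latitude is φ_max = arccos|n̂_z| ≈ 52.9°.
Check via Clairaut: cos φ_max = |cos φ₁| · sin C = cos(45.0°)·sin(121.5°) ≈ 0.603, again giving ≈ 52.9°.

≈ 53°S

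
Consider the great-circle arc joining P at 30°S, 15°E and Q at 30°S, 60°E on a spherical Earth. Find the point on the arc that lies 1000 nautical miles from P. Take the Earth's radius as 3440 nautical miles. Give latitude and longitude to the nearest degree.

≈ 32°S, 34°E

Write both endpoints as unit vectors p₁, p₂ with components (cos φ cos λ, cos φ sin λ, sin φ).
The central angle between the endpoints is δ = arccos(p₁·p₂) ≈ 0.676 rad (38.7°). The total great-circle distance is δ·R ≈ 0.676 × 3440 ≈ 2324 nmi, so the target fraction is f = 1000/2324 ≈ 0.430.
Interpolate at f ≈ 0.430 with slerp weights a = sin((1−f)δ)/sin δ ≈ 0.600, b = sin(fδ)/sin δ ≈ 0.458.
p = a·p₁ + b·p₂ ≈ (0.701, 0.478, -0.529); φ = arcsin(p_z) ≈ -31.96°, λ = atan2(p_y, p_x) ≈ 34.32°.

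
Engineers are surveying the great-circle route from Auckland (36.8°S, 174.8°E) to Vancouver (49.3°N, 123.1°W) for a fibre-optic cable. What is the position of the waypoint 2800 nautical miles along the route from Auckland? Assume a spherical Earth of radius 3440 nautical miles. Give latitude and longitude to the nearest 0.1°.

Convert each endpoint to a unit vector on the sphere (x = cos φ cos λ, y = cos φ sin λ, z = sin φ).
The central angle between the endpoints is δ = arccos(p₁·p₂) ≈ 1.782 rad (102.1°). The total great-circle distance is δ·R ≈ 1.782 × 3440 ≈ 6131 nmi, so the target fraction is f = 2800/6131 ≈ 0.457.
Interpolate at f ≈ 0.457 with slerp weights a = sin((1−f)δ)/sin δ ≈ 0.843, b = sin(fδ)/sin δ ≈ 0.744.
p = a·p₁ + b·p₂ ≈ (-0.937, -0.345, 0.059); φ = arcsin(p_z) ≈ 3.38°, λ = atan2(p_y, p_x) ≈ -159.78°.

≈ 3.4°N, 159.8°W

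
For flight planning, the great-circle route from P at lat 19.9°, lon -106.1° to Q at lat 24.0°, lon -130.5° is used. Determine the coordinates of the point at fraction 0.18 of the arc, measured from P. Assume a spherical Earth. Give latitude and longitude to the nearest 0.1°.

Write both endpoints as unit vectors p₁, p₂ with components (cos φ cos λ, cos φ sin λ, sin φ).
The central angle between the endpoints is δ = arccos(p₁·p₂) ≈ 0.401 rad (23.0°).
Interpolate at f = 0.18 with slerp weights a = sin((1−f)δ)/sin δ ≈ 0.827, b = sin(fδ)/sin δ ≈ 0.185.
p = a·p₁ + b·p₂ ≈ (-0.325, -0.876, 0.357); φ = arcsin(p_z) ≈ 20.90°, λ = atan2(p_y, p_x) ≈ -110.38°.

≈ lat 20.9°, lon -110.4°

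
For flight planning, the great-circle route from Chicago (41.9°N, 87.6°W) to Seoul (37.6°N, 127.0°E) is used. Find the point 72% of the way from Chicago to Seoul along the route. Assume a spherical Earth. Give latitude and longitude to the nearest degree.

≈ 60°N, 149°E

The haversine formula gives a central angle δ ≈ 1.649 rad (94.5°) between the endpoints.
Interpolate at f = 0.72 with slerp weights a = sin((1−f)δ)/sin δ ≈ 0.447, b = sin(fδ)/sin δ ≈ 0.930.
p = a·p₁ + b·p₂ ≈ (-0.430, 0.256, 0.866); φ = arcsin(p_z) ≈ 59.99°, λ = atan2(p_y, p_x) ≈ 149.18°.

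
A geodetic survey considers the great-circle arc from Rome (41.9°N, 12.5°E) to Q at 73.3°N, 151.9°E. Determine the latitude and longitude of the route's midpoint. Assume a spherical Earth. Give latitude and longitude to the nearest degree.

Write both endpoints as unit vectors p₁, p₂ with components (cos φ cos λ, cos φ sin λ, sin φ).
The central angle between the endpoints is δ = arccos(p₁·p₂) ≈ 1.073 rad (61.5°).
Interpolate at f = 1/2 with slerp weights a = sin((1−f)δ)/sin δ ≈ 0.582, b = sin(fδ)/sin δ ≈ 0.582.
p = a·p₁ + b·p₂ ≈ (0.275, 0.172, 0.946); φ = arcsin(p_z) ≈ 71.04°, λ = atan2(p_y, p_x) ≈ 32.07°.

≈ 71°N, 32°E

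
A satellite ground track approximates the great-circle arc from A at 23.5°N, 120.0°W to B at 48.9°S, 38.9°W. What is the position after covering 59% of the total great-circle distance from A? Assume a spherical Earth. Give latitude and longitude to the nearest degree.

Write both endpoints as unit vectors p₁, p₂ with components (cos φ cos λ, cos φ sin λ, sin φ).
The central angle between the endpoints is δ = arccos(p₁·p₂) ≈ 1.780 rad (102.0°).
Interpolate at f = 0.59 with slerp weights a = sin((1−f)δ)/sin δ ≈ 0.681, b = sin(fδ)/sin δ ≈ 0.887.
p = a·p₁ + b·p₂ ≈ (0.141, -0.907, -0.396); φ = arcsin(p_z) ≈ -23.36°, λ = atan2(p_y, p_x) ≈ -81.15°.

≈ 23°S, 81°W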